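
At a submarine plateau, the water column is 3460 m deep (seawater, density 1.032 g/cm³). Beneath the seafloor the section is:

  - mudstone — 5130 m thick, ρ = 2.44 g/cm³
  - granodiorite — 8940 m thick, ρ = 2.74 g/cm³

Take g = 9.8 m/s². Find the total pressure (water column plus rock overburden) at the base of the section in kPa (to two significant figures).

400000 kPa

seawater: 1032 kg/m³ × 9.8 m/s² × 3460 m = 3.499×10^7 Pa = 34993 kPa
mudstone: 2440 kg/m³ × 9.8 m/s² × 5130 m = 1.227×10^8 Pa = 1.227×10^5 kPa
granodiorite: 2740 kg/m³ × 9.8 m/s² × 8940 m = 2.401×10^8 Pa = 2.401×10^5 kPa
Total = 34993 + 1.227×10^5 + 2.401×10^5 = 3.9772×10^5 kPa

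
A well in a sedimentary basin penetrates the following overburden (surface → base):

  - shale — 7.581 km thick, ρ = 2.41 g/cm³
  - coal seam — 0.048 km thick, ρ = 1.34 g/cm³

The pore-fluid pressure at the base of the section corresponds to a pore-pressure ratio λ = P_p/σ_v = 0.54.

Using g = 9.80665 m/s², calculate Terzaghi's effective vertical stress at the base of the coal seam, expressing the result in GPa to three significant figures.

Overburden (lithostatic) stress σ_v:
shale: 2410 kg/m³ × 9.80665 m/s² × 7581 m = 1.792×10^8 Pa = 179.2 MPa
coal seam: 1340 kg/m³ × 9.80665 m/s² × 48 m = 6.308×10^5 Pa = 0.6308 MPa
Total = 179.2 + 0.6308 = 179.80 MPa
Pore pressure P_p = λ·σ_v = 0.54 × 179.8 MPa = 97.09 MPa
Effective stress σ' = σ_v − P_p = 179.8 − 97.09 = 82.708 MPa = 0.082708 GPa

0.0827 GPa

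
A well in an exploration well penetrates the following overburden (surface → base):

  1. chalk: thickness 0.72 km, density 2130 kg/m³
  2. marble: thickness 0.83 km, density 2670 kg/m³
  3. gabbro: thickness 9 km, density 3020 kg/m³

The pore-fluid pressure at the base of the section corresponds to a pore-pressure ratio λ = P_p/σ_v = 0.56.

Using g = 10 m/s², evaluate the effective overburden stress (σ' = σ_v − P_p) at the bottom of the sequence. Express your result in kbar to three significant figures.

Overburden (lithostatic) stress σ_v:
chalk: 2130 kg/m³ × 10 m/s² × 720 m = 1.534×10^7 Pa = 15.34 MPa
marble: 2670 kg/m³ × 10 m/s² × 830 m = 2.216×10^7 Pa = 22.16 MPa
gabbro: 3020 kg/m³ × 10 m/s² × 9000 m = 2.718×10^8 Pa = 271.8 MPa
Total = 15.34 + 22.16 + 271.8 = 309.30 MPa
Pore pressure P_p = λ·σ_v = 0.56 × 309.3 MPa = 173.2 MPa
Effective stress σ' = σ_v − P_p = 309.3 − 173.2 = 136.09 MPa = 1.3609 kbar

1.36 kbar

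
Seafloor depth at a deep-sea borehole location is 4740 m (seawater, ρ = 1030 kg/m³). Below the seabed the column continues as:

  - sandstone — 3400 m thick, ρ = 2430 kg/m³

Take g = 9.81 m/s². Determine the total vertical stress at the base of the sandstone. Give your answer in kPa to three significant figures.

129000 kPa

seawater: 1030 kg/m³ × 9.81 m/s² × 4740 m = 4.789×10^7 Pa = 47894 kPa
sandstone: 2430 kg/m³ × 9.81 m/s² × 3400 m = 8.105×10^7 Pa = 81050 kPa
Total = 47894 + 81050 = 1.2894×10^5 kPa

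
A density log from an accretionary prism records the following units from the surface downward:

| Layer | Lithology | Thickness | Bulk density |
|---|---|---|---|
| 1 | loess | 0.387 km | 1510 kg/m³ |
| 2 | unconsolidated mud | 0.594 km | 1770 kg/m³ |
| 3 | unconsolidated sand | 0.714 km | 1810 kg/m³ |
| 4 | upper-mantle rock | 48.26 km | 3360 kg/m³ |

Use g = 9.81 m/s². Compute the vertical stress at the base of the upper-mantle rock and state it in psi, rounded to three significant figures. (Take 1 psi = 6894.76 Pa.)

loess: 1510 kg/m³ × 9.81 m/s² × 387 m = 5.733×10^6 Pa = 831.5 psi
unconsolidated mud: 1770 kg/m³ × 9.81 m/s² × 594 m = 1.031×10^7 Pa = 1496 psi
unconsolidated sand: 1810 kg/m³ × 9.81 m/s² × 714 m = 1.268×10^7 Pa = 1839 psi
upper-mantle rock: 3360 kg/m³ × 9.81 m/s² × 48260 m = 1.591×10^9 Pa = 2.307×10^5 psi
Total = 831.5 + 1496 + 1839 + 2.307×10^5 = 2.3488×10^5 psi

235000 psi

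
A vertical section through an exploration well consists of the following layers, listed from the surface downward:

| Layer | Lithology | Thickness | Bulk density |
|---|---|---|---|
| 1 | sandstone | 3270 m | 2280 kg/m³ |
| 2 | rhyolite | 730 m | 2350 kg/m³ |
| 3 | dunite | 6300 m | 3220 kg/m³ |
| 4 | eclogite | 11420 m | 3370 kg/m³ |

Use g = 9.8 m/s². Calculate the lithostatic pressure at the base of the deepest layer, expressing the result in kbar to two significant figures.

sandstone: 2280 kg/m³ × 9.8 m/s² × 3270 m = 7.306×10^7 Pa = 0.7306 kbar
rhyolite: 2350 kg/m³ × 9.8 m/s² × 730 m = 1.681×10^7 Pa = 0.1681 kbar
dunite: 3220 kg/m³ × 9.8 m/s² × 6300 m = 1.988×10^8 Pa = 1.988 kbar
eclogite: 3370 kg/m³ × 9.8 m/s² × 11420 m = 3.772×10^8 Pa = 3.772 kbar
Total = 0.7306 + 0.1681 + 1.988 + 3.772 = 6.6584 kbar

6.7 kbar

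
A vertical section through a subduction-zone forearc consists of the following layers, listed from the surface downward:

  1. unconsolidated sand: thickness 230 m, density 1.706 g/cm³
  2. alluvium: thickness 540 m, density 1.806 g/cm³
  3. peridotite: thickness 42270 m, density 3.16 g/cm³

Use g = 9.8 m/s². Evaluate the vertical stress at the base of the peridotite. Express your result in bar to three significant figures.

unconsolidated sand: 1706 kg/m³ × 9.8 m/s² × 230 m = 3.845×10^6 Pa = 38.45 bar
alluvium: 1806 kg/m³ × 9.8 m/s² × 540 m = 9.557×10^6 Pa = 95.57 bar
peridotite: 3160 kg/m³ × 9.8 m/s² × 42270 m = 1.309×10^9 Pa = 13090 bar
Total = 38.45 + 95.57 + 13090 = 13224 bar

13200 bar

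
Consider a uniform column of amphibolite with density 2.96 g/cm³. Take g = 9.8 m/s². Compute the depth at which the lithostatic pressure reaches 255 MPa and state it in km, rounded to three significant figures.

8.79 km

h = P/(ρg) = 255 MPa / (2960 kg/m³ × 9.8 m/s²) = 2.550×10^8 Pa / 29008 Pa/m = 8790.7 m
= 8.7907 km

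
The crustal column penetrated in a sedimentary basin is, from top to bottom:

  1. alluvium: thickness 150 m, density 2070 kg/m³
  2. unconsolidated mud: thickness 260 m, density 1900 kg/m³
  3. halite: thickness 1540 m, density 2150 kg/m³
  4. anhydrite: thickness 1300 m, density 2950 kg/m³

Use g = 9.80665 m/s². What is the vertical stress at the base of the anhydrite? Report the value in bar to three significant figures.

alluvium: 2070 kg/m³ × 9.80665 m/s² × 150 m = 3.045×10^6 Pa = 30.45 bar
unconsolidated mud: 1900 kg/m³ × 9.80665 m/s² × 260 m = 4.844×10^6 Pa = 48.44 bar
halite: 2150 kg/m³ × 9.80665 m/s² × 1540 m = 3.247×10^7 Pa = 324.7 bar
anhydrite: 2950 kg/m³ × 9.80665 m/s² × 1300 m = 3.761×10^7 Pa = 376.1 bar
Total = 30.45 + 48.44 + 324.7 + 376.1 = 779.68 bar

780 bar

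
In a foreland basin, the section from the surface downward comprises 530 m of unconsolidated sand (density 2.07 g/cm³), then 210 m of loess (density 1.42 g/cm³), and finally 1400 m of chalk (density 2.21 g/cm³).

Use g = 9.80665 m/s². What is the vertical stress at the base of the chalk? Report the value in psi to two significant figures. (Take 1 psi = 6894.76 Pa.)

unconsolidated sand: 2070 kg/m³ × 9.80665 m/s² × 530 m = 1.076×10^7 Pa = 1560 psi
loess: 1420 kg/m³ × 9.80665 m/s² × 210 m = 2.924×10^6 Pa = 424.1 psi
chalk: 2210 kg/m³ × 9.80665 m/s² × 1400 m = 3.034×10^7 Pa = 4401 psi
Total = 1560 + 424.1 + 4401 = 6385.3 psi

6400 psi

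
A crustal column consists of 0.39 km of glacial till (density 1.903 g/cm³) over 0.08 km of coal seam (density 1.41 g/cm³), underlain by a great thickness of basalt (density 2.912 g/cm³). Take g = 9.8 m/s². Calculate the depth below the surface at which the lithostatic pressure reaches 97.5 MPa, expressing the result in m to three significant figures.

3590 m

Pressure at base of upper layers: 1903×9.8×390 + 1410×9.8×80 = 8.379×10^6 Pa = 8.379 MPa
Remaining pressure to be supplied by basalt: 9.750×10^7 − 8.379×10^6 = 8.912×10^7 Pa
Additional depth in basalt = 8.912×10^7 Pa / (2912 kg/m³ × 9.8 m/s²) = 3122.9 m
Total depth = 470 m + 3122.9 m = 3592.9 m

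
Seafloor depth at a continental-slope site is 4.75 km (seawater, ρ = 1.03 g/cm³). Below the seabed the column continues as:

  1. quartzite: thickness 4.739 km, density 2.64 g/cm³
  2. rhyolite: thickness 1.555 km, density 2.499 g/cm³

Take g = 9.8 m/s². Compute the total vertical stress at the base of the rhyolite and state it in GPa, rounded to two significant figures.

0.21 GPa

seawater: 1030 kg/m³ × 9.8 m/s² × 4750 m = 4.795×10^7 Pa = 0.04795 GPa
quartzite: 2640 kg/m³ × 9.8 m/s² × 4739 m = 1.226×10^8 Pa = 0.1226 GPa
rhyolite: 2499 kg/m³ × 9.8 m/s² × 1555 m = 3.808×10^7 Pa = 0.03808 GPa
Total = 0.04795 + 0.1226 + 0.03808 = 0.20864 GPa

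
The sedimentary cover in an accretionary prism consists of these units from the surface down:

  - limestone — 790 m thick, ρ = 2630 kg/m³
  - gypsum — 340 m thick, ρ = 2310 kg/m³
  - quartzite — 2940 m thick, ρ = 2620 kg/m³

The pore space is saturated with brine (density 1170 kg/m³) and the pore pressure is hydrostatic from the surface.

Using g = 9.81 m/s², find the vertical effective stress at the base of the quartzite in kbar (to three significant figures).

0.569 kbar

Overburden (lithostatic) stress σ_v:
limestone: 2630 kg/m³ × 9.81 m/s² × 790 m = 2.038×10^7 Pa = 20.38 MPa
gypsum: 2310 kg/m³ × 9.81 m/s² × 340 m = 7.705×10^6 Pa = 7.705 MPa
quartzite: 2620 kg/m³ × 9.81 m/s² × 2940 m = 7.556×10^7 Pa = 75.56 MPa
Total = 20.38 + 7.705 + 75.56 = 103.65 MPa
Pore pressure P_p = 1170 kg/m³ × 9.81 m/s² × 4070 m = 4.671×10^7 Pa = 46.71 MPa
Effective stress σ' = σ_v − P_p = 103.7 − 46.71 = 56.937 MPa = 0.56937 kbar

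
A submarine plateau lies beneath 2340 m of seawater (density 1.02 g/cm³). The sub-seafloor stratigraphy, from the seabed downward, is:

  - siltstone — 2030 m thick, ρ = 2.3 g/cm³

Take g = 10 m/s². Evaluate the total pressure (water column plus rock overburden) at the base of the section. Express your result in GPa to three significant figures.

seawater: 1020 kg/m³ × 10 m/s² × 2340 m = 2.387×10^7 Pa = 0.02387 GPa
siltstone: 2300 kg/m³ × 10 m/s² × 2030 m = 4.669×10^7 Pa = 0.04669 GPa
Total = 0.02387 + 0.04669 = 0.070558 GPa

0.0706 GPa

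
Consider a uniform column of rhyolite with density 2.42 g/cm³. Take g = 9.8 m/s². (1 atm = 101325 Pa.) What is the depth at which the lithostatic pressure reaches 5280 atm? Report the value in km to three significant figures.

h = P/(ρg) = 5280 atm / (2420 kg/m³ × 9.8 m/s²) = 5.350×10^8 Pa / 23716 Pa/m = 22558 m
= 22.558 km

22.6 km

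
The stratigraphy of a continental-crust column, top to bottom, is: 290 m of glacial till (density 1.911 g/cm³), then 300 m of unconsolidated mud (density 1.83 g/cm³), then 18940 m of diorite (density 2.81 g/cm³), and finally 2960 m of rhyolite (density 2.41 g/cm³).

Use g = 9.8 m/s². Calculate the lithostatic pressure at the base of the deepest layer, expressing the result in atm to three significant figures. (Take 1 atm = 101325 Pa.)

glacial till: 1911 kg/m³ × 9.8 m/s² × 290 m = 5.431×10^6 Pa = 53.60 atm
unconsolidated mud: 1830 kg/m³ × 9.8 m/s² × 300 m = 5.380×10^6 Pa = 53.10 atm
diorite: 2810 kg/m³ × 9.8 m/s² × 18940 m = 5.216×10^8 Pa = 5147 atm
rhyolite: 2410 kg/m³ × 9.8 m/s² × 2960 m = 6.991×10^7 Pa = 690.0 atm
Total = 53.60 + 53.10 + 5147 + 690.0 = 5944.1 atm

5940 atm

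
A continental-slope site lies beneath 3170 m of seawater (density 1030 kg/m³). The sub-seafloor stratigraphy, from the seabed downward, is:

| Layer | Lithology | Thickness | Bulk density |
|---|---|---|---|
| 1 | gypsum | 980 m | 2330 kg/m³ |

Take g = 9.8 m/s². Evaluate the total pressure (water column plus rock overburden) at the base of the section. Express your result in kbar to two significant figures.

0.54 kbar

seawater: 1030 kg/m³ × 9.8 m/s² × 3170 m = 3.200×10^7 Pa = 0.3200 kbar
gypsum: 2330 kg/m³ × 9.8 m/s² × 980 m = 2.238×10^7 Pa = 0.2238 kbar
Total = 0.3200 + 0.2238 = 0.54375 kbar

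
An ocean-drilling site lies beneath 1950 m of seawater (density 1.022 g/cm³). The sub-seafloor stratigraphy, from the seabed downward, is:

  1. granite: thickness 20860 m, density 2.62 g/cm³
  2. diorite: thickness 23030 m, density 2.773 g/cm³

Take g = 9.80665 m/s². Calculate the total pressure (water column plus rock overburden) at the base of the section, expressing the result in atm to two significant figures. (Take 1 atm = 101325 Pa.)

seawater: 1022 kg/m³ × 9.80665 m/s² × 1950 m = 1.954×10^7 Pa = 192.9 atm
granite: 2620 kg/m³ × 9.80665 m/s² × 20860 m = 5.360×10^8 Pa = 5290 atm
diorite: 2773 kg/m³ × 9.80665 m/s² × 23030 m = 6.263×10^8 Pa = 6181 atm
Total = 192.9 + 5290 + 6181 = 11663 atm

12000 atm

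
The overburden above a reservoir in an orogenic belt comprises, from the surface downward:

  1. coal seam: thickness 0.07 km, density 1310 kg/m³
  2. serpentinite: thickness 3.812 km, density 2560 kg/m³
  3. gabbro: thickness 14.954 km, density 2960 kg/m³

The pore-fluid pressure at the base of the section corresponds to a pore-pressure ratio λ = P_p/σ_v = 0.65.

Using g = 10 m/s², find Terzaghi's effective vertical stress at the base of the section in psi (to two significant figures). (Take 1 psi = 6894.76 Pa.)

Overburden (lithostatic) stress σ_v:
coal seam: 1310 kg/m³ × 10 m/s² × 70 m = 9.170×10^5 Pa = 0.9170 MPa
serpentinite: 2560 kg/m³ × 10 m/s² × 3812 m = 9.759×10^7 Pa = 97.59 MPa
gabbro: 2960 kg/m³ × 10 m/s² × 14954 m = 4.426×10^8 Pa = 442.6 MPa
Total = 0.9170 + 97.59 + 442.6 = 541.14 MPa
Pore pressure P_p = λ·σ_v = 0.65 × 541.1 MPa = 351.7 MPa
Effective stress σ' = σ_v − P_p = 541.1 − 351.7 = 189.40 MPa = 27470 psi

27000 psi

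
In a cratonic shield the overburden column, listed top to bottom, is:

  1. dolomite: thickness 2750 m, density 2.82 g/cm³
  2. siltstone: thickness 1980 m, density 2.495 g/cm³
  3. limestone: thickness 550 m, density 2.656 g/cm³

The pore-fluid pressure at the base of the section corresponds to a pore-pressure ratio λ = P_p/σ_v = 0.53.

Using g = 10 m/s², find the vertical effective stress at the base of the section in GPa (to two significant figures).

0.067 GPa

Overburden (lithostatic) stress σ_v:
dolomite: 2820 kg/m³ × 10 m/s² × 2750 m = 7.755×10^7 Pa = 77.55 MPa
siltstone: 2495 kg/m³ × 10 m/s² × 1980 m = 4.940×10^7 Pa = 49.40 MPa
limestone: 2656 kg/m³ × 10 m/s² × 550 m = 1.461×10^7 Pa = 14.61 MPa
Total = 77.55 + 49.40 + 14.61 = 141.56 MPa
Pore pressure P_p = λ·σ_v = 0.53 × 141.6 MPa = 75.03 MPa
Effective stress σ' = σ_v − P_p = 141.6 − 75.03 = 66.533 MPa = 0.066533 GPa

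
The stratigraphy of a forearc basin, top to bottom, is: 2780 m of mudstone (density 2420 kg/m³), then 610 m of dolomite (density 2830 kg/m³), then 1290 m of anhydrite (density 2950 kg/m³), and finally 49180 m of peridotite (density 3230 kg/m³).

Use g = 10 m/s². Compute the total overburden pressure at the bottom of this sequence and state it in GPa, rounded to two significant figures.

1.7 GPa

mudstone: 2420 kg/m³ × 10 m/s² × 2780 m = 6.728×10^7 Pa = 0.06728 GPa
dolomite: 2830 kg/m³ × 10 m/s² × 610 m = 1.726×10^7 Pa = 0.01726 GPa
anhydrite: 2950 kg/m³ × 10 m/s² × 1290 m = 3.805×10^7 Pa = 0.03805 GPa
peridotite: 3230 kg/m³ × 10 m/s² × 49180 m = 1.589×10^9 Pa = 1.589 GPa
Total = 0.06728 + 0.01726 + 0.03805 + 1.589 = 1.7111 GPa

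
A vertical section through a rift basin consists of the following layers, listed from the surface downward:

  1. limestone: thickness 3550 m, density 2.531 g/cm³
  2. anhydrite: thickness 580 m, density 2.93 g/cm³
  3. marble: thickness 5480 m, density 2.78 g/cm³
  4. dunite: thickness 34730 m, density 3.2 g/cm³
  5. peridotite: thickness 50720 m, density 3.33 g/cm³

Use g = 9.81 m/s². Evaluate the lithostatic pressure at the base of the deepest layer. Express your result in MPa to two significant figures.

3000 MPa

limestone: 2531 kg/m³ × 9.81 m/s² × 3550 m = 8.814×10^7 Pa = 88.14 MPa
anhydrite: 2930 kg/m³ × 9.81 m/s² × 580 m = 1.667×10^7 Pa = 16.67 MPa
marble: 2780 kg/m³ × 9.81 m/s² × 5480 m = 1.494×10^8 Pa = 149.4 MPa
dunite: 3200 kg/m³ × 9.81 m/s² × 34730 m = 1.090×10^9 Pa = 1090 MPa
peridotite: 3330 kg/m³ × 9.81 m/s² × 50720 m = 1.657×10^9 Pa = 1657 MPa
Total = 88.14 + 16.67 + 149.4 + 1090 + 1657 = 3001.4 MPa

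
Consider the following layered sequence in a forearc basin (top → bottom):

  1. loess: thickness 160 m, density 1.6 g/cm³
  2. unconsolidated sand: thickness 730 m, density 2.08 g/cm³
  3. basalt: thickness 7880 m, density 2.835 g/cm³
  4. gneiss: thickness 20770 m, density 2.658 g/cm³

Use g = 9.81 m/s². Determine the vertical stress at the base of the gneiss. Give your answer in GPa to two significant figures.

0.78 GPa

loess: 1600 kg/m³ × 9.81 m/s² × 160 m = 2.511×10^6 Pa = 2.511×10^-3 GPa
unconsolidated sand: 2080 kg/m³ × 9.81 m/s² × 730 m = 1.490×10^7 Pa = 0.01490 GPa
basalt: 2835 kg/m³ × 9.81 m/s² × 7880 m = 2.192×10^8 Pa = 0.2192 GPa
gneiss: 2658 kg/m³ × 9.81 m/s² × 20770 m = 5.416×10^8 Pa = 0.5416 GPa
Total = 2.511×10^-3 + 0.01490 + 0.2192 + 0.5416 = 0.77814 GPa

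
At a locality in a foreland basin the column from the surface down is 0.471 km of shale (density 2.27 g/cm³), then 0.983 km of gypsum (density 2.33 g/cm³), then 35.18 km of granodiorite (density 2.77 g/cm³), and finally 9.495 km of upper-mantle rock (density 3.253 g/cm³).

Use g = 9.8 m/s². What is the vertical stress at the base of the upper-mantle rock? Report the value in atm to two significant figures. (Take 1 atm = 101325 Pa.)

shale: 2270 kg/m³ × 9.8 m/s² × 471 m = 1.048×10^7 Pa = 103.4 atm
gypsum: 2330 kg/m³ × 9.8 m/s² × 983 m = 2.245×10^7 Pa = 221.5 atm
granodiorite: 2770 kg/m³ × 9.8 m/s² × 35180 m = 9.550×10^8 Pa = 9425 atm
upper-mantle rock: 3253 kg/m³ × 9.8 m/s² × 9495 m = 3.027×10^8 Pa = 2987 atm
Total = 103.4 + 221.5 + 9425 + 2987 = 12737 atm

13000 atm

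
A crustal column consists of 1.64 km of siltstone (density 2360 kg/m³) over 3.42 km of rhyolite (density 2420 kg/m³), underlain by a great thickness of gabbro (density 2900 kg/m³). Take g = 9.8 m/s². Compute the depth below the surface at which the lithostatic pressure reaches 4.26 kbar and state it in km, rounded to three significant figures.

15.9 km

Pressure at base of upper layers: 2360×9.8×1640 + 2420×9.8×3420 = 1.190×10^8 Pa = 1.190 kbar
Remaining pressure to be supplied by gabbro: 4.260×10^8 − 1.190×10^8 = 3.070×10^8 Pa
Additional depth in gabbro = 3.070×10^8 Pa / (2900 kg/m³ × 9.8 m/s²) = 10801 m
Total depth = 5060 m + 10801 m = 15861 m
= 15.861 km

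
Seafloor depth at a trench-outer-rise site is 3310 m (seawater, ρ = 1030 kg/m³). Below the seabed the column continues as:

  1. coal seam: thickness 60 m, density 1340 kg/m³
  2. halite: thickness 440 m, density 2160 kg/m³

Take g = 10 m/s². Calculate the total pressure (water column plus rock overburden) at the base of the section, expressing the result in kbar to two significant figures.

0.44 kbar

seawater: 1030 kg/m³ × 10 m/s² × 3310 m = 3.409×10^7 Pa = 0.3409 kbar
coal seam: 1340 kg/m³ × 10 m/s² × 60 m = 8.040×10^5 Pa = 8.040×10^-3 kbar
halite: 2160 kg/m³ × 10 m/s² × 440 m = 9.504×10^6 Pa = 0.09504 kbar
Total = 0.3409 + 8.040×10^-3 + 0.09504 = 0.44401 kbar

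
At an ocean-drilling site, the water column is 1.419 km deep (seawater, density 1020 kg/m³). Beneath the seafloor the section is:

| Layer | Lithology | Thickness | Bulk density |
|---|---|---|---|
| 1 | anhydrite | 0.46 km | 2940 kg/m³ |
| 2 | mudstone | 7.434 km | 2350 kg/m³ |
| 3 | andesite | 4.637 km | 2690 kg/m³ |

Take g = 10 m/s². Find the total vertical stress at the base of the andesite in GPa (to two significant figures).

0.33 GPa

seawater: 1020 kg/m³ × 10 m/s² × 1419 m = 1.447×10^7 Pa = 0.01447 GPa
anhydrite: 2940 kg/m³ × 10 m/s² × 460 m = 1.352×10^7 Pa = 0.01352 GPa
mudstone: 2350 kg/m³ × 10 m/s² × 7434 m = 1.747×10^8 Pa = 0.1747 GPa
andesite: 2690 kg/m³ × 10 m/s² × 4637 m = 1.247×10^8 Pa = 0.1247 GPa
Total = 0.01447 + 0.01352 + 0.1747 + 0.1247 = 0.32743 GPa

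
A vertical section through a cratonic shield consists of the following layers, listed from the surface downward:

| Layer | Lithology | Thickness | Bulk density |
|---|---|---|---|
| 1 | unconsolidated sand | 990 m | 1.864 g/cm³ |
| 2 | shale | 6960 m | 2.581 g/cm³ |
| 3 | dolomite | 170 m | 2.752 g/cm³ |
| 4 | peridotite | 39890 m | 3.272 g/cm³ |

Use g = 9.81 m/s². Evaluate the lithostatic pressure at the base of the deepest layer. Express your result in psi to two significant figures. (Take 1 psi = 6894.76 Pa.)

unconsolidated sand: 1864 kg/m³ × 9.81 m/s² × 990 m = 1.810×10^7 Pa = 2626 psi
shale: 2581 kg/m³ × 9.81 m/s² × 6960 m = 1.762×10^8 Pa = 25559 psi
dolomite: 2752 kg/m³ × 9.81 m/s² × 170 m = 4.590×10^6 Pa = 665.7 psi
peridotite: 3272 kg/m³ × 9.81 m/s² × 39890 m = 1.280×10^9 Pa = 1.857×10^5 psi
Total = 2626 + 25559 + 665.7 + 1.857×10^5 = 2.1456×10^5 psi

210000 psi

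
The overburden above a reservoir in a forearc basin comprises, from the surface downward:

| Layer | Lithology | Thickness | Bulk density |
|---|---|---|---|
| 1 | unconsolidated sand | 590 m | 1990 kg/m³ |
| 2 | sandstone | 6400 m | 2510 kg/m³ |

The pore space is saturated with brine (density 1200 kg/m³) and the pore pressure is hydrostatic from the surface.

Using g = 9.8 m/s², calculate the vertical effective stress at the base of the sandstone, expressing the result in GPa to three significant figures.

Overburden (lithostatic) stress σ_v:
unconsolidated sand: 1990 kg/m³ × 9.8 m/s² × 590 m = 1.151×10^7 Pa = 11.51 MPa
sandstone: 2510 kg/m³ × 9.8 m/s² × 6400 m = 1.574×10^8 Pa = 157.4 MPa
Total = 11.51 + 157.4 = 168.93 MPa
Pore pressure P_p = 1200 kg/m³ × 9.8 m/s² × 6990 m = 8.220×10^7 Pa = 82.20 MPa
Effective stress σ' = σ_v − P_p = 168.9 − 82.20 = 86.731 MPa = 0.086731 GPa

0.0867 GPa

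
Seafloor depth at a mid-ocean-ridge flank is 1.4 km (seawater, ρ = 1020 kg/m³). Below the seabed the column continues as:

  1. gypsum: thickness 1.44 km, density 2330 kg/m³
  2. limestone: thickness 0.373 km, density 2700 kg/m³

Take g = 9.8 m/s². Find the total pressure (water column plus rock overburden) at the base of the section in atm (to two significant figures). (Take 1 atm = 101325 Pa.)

560 atm

seawater: 1020 kg/m³ × 9.8 m/s² × 1400 m = 1.399×10^7 Pa = 138.1 atm
gypsum: 2330 kg/m³ × 9.8 m/s² × 1440 m = 3.288×10^7 Pa = 324.5 atm
limestone: 2700 kg/m³ × 9.8 m/s² × 373 m = 9.870×10^6 Pa = 97.41 atm
Total = 138.1 + 324.5 + 97.41 = 560.03 atm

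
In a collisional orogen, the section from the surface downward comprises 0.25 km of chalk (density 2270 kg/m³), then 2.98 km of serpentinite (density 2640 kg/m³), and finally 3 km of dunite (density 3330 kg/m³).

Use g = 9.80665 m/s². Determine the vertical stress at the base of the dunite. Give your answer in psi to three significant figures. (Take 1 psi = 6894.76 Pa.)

chalk: 2270 kg/m³ × 9.80665 m/s² × 250 m = 5.565×10^6 Pa = 807.2 psi
serpentinite: 2640 kg/m³ × 9.80665 m/s² × 2980 m = 7.715×10^7 Pa = 11190 psi
dunite: 3330 kg/m³ × 9.80665 m/s² × 3000 m = 9.797×10^7 Pa = 14209 psi
Total = 807.2 + 11190 + 14209 = 26206 psi

26200 psi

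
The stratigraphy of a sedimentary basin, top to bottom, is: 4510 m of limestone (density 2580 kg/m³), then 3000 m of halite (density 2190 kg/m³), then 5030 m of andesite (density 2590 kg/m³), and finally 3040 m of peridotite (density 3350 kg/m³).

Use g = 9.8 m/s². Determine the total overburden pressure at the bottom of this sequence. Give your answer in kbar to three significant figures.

limestone: 2580 kg/m³ × 9.8 m/s² × 4510 m = 1.140×10^8 Pa = 1.140 kbar
halite: 2190 kg/m³ × 9.8 m/s² × 3000 m = 6.439×10^7 Pa = 0.6439 kbar
andesite: 2590 kg/m³ × 9.8 m/s² × 5030 m = 1.277×10^8 Pa = 1.277 kbar
peridotite: 3350 kg/m³ × 9.8 m/s² × 3040 m = 9.980×10^7 Pa = 0.9980 kbar
Total = 1.140 + 0.6439 + 1.277 + 0.9980 = 4.0589 kbar

4.06 kbar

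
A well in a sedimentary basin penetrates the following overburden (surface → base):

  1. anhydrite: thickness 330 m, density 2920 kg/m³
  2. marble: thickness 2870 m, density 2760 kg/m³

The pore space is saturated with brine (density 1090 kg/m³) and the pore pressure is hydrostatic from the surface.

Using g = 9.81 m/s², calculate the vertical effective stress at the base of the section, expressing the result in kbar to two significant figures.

Overburden (lithostatic) stress σ_v:
anhydrite: 2920 kg/m³ × 9.81 m/s² × 330 m = 9.453×10^6 Pa = 9.453 MPa
marble: 2760 kg/m³ × 9.81 m/s² × 2870 m = 7.771×10^7 Pa = 77.71 MPa
Total = 9.453 + 77.71 = 87.160 MPa
Pore pressure P_p = 1090 kg/m³ × 9.81 m/s² × 3200 m = 3.422×10^7 Pa = 34.22 MPa
Effective stress σ' = σ_v − P_p = 87.16 − 34.22 = 52.943 MPa = 0.52943 kbar

0.53 kbar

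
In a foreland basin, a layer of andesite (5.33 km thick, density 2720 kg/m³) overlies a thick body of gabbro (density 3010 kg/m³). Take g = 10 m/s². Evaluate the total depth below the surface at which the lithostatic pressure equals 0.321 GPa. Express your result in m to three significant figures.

Pressure at base of upper layers: 2720×10×5330 = 1.450×10^8 Pa = 0.1450 GPa
Remaining pressure to be supplied by gabbro: 3.210×10^8 − 1.450×10^8 = 1.760×10^8 Pa
Additional depth in gabbro = 1.760×10^8 Pa / (3010 kg/m³ × 10 m/s²) = 5848.0 m
Total depth = 5330 m + 5848.0 m = 11178 m

11200 m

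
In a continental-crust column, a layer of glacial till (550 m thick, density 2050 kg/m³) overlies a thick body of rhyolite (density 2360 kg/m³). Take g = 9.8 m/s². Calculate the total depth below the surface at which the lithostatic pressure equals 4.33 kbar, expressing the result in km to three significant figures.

18.8 km

Pressure at base of upper layers: 2050×9.8×550 = 1.105×10^7 Pa = 0.1105 kbar
Remaining pressure to be supplied by rhyolite: 4.330×10^8 − 1.105×10^7 = 4.220×10^8 Pa
Additional depth in rhyolite = 4.220×10^8 Pa / (2360 kg/m³ × 9.8 m/s²) = 18244 m
Total depth = 550 m + 18244 m = 18794 m
= 18.794 km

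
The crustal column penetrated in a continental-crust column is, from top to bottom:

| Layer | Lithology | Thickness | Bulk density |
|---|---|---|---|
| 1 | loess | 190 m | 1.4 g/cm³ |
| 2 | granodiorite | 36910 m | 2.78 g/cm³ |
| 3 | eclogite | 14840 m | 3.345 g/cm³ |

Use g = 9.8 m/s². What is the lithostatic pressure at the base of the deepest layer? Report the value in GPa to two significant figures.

1.5 GPa

loess: 1400 kg/m³ × 9.8 m/s² × 190 m = 2.607×10^6 Pa = 2.607×10^-3 GPa
granodiorite: 2780 kg/m³ × 9.8 m/s² × 36910 m = 1.006×10^9 Pa = 1.006 GPa
eclogite: 3345 kg/m³ × 9.8 m/s² × 14840 m = 4.865×10^8 Pa = 0.4865 GPa
Total = 2.607×10^-3 + 1.006 + 0.4865 = 1.4947 GPa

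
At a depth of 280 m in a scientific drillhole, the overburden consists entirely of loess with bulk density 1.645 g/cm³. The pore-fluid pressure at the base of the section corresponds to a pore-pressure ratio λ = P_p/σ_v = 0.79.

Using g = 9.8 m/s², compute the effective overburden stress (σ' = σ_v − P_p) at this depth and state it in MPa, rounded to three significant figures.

Overburden (lithostatic) stress σ_v:
loess: 1645 kg/m³ × 9.8 m/s² × 280 m = 4.514×10^6 Pa = 4.514 MPa
Pore pressure P_p = λ·σ_v = 0.79 × 4.514 MPa = 3.566 MPa
Effective stress σ' = σ_v − P_p = 4.514 − 3.566 = 0.94791 MPa

0.948 MPa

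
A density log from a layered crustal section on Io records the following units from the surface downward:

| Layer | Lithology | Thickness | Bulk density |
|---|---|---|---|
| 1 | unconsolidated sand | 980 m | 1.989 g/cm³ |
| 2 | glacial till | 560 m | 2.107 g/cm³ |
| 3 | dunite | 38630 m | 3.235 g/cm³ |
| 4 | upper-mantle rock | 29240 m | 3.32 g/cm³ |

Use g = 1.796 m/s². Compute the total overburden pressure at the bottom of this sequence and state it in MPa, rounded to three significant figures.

unconsolidated sand: 1989 kg/m³ × 1.796 m/s² × 980 m = 3.501×10^6 Pa = 3.501 MPa
glacial till: 2107 kg/m³ × 1.796 m/s² × 560 m = 2.119×10^6 Pa = 2.119 MPa
dunite: 3235 kg/m³ × 1.796 m/s² × 38630 m = 2.244×10^8 Pa = 224.4 MPa
upper-mantle rock: 3320 kg/m³ × 1.796 m/s² × 29240 m = 1.743×10^8 Pa = 174.3 MPa
Total = 3.501 + 2.119 + 224.4 + 174.3 = 404.41 MPa

404 MPa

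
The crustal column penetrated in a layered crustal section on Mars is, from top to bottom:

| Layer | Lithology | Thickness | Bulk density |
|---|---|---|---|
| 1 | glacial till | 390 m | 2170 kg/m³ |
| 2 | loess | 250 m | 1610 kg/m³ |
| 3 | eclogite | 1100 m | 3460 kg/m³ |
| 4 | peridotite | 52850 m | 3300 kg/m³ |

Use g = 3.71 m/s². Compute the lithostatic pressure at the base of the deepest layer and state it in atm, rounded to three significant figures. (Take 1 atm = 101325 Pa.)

glacial till: 2170 kg/m³ × 3.71 m/s² × 390 m = 3.140×10^6 Pa = 30.99 atm
loess: 1610 kg/m³ × 3.71 m/s² × 250 m = 1.493×10^6 Pa = 14.74 atm
eclogite: 3460 kg/m³ × 3.71 m/s² × 1100 m = 1.412×10^7 Pa = 139.4 atm
peridotite: 3300 kg/m³ × 3.71 m/s² × 52850 m = 6.470×10^8 Pa = 6386 atm
Total = 30.99 + 14.74 + 139.4 + 6386 = 6570.9 atm

6570 atm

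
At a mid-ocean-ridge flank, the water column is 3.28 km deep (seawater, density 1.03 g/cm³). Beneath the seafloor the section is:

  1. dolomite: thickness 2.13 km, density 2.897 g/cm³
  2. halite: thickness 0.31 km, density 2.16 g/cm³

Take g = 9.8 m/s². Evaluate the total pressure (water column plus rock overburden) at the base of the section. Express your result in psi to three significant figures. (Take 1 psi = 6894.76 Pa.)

14500 psi

seawater: 1030 kg/m³ × 9.8 m/s² × 3280 m = 3.311×10^7 Pa = 4802 psi
dolomite: 2897 kg/m³ × 9.8 m/s² × 2130 m = 6.047×10^7 Pa = 8771 psi
halite: 2160 kg/m³ × 9.8 m/s² × 310 m = 6.562×10^6 Pa = 951.7 psi
Total = 4802 + 8771 + 951.7 = 14524 psi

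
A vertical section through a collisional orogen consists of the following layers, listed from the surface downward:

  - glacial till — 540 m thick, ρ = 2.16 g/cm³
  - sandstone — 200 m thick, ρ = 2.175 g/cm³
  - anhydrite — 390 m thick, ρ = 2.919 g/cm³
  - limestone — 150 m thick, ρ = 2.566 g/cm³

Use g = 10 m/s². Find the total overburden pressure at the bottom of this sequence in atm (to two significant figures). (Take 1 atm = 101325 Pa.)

310 atm

glacial till: 2160 kg/m³ × 10 m/s² × 540 m = 1.166×10^7 Pa = 115.1 atm
sandstone: 2175 kg/m³ × 10 m/s² × 200 m = 4.350×10^6 Pa = 42.93 atm
anhydrite: 2919 kg/m³ × 10 m/s² × 390 m = 1.138×10^7 Pa = 112.4 atm
limestone: 2566 kg/m³ × 10 m/s² × 150 m = 3.849×10^6 Pa = 37.99 atm
Total = 115.1 + 42.93 + 112.4 + 37.99 = 308.38 atm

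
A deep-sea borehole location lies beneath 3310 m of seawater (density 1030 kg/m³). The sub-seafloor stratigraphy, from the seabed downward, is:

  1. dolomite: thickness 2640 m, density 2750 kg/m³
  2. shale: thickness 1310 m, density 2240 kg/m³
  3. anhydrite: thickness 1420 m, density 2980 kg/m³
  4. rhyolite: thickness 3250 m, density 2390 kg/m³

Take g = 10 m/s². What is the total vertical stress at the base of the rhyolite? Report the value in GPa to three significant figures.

0.256 GPa

seawater: 1030 kg/m³ × 10 m/s² × 3310 m = 3.409×10^7 Pa = 0.03409 GPa
dolomite: 2750 kg/m³ × 10 m/s² × 2640 m = 7.260×10^7 Pa = 0.07260 GPa
shale: 2240 kg/m³ × 10 m/s² × 1310 m = 2.934×10^7 Pa = 0.02934 GPa
anhydrite: 2980 kg/m³ × 10 m/s² × 1420 m = 4.232×10^7 Pa = 0.04232 GPa
rhyolite: 2390 kg/m³ × 10 m/s² × 3250 m = 7.768×10^7 Pa = 0.07767 GPa
Total = 0.03409 + 0.07260 + 0.02934 + 0.04232 + 0.07767 = 0.25603 GPa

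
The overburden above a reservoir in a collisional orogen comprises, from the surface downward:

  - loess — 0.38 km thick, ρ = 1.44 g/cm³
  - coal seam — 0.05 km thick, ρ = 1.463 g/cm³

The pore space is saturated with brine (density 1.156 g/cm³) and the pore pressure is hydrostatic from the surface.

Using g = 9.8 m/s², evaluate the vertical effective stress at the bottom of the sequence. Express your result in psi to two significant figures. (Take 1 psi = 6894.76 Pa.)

Overburden (lithostatic) stress σ_v:
loess: 1440 kg/m³ × 9.8 m/s² × 380 m = 5.363×10^6 Pa = 5.363 MPa
coal seam: 1463 kg/m³ × 9.8 m/s² × 50 m = 7.169×10^5 Pa = 0.7169 MPa
Total = 5.363 + 0.7169 = 6.0794 MPa
Pore pressure P_p = 1156 kg/m³ × 9.8 m/s² × 430 m = 4.871×10^6 Pa = 4.871 MPa
Effective stress σ' = σ_v − P_p = 6.079 − 4.871 = 1.2080 MPa = 175.21 psi

180 psi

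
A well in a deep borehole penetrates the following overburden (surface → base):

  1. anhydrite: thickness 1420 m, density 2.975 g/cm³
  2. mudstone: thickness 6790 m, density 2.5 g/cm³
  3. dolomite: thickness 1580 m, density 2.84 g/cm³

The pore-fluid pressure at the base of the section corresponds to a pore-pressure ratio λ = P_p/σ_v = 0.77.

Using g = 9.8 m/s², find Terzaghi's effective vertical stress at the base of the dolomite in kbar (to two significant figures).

Overburden (lithostatic) stress σ_v:
anhydrite: 2975 kg/m³ × 9.8 m/s² × 1420 m = 4.140×10^7 Pa = 41.40 MPa
mudstone: 2500 kg/m³ × 9.8 m/s² × 6790 m = 1.664×10^8 Pa = 166.4 MPa
dolomite: 2840 kg/m³ × 9.8 m/s² × 1580 m = 4.397×10^7 Pa = 43.97 MPa
Total = 41.40 + 166.4 + 43.97 = 251.73 MPa
Pore pressure P_p = λ·σ_v = 0.77 × 251.7 MPa = 193.8 MPa
Effective stress σ' = σ_v − P_p = 251.7 − 193.8 = 57.898 MPa = 0.57898 kbar

0.58 kbar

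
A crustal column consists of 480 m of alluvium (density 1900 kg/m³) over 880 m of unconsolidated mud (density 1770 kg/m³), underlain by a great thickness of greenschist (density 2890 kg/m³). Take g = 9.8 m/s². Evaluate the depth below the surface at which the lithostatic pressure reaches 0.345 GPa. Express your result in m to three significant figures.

12700 m

Pressure at base of upper layers: 1900×9.8×480 + 1770×9.8×880 = 2.420×10^7 Pa = 0.02420 GPa
Remaining pressure to be supplied by greenschist: 3.450×10^8 − 2.420×10^7 = 3.208×10^8 Pa
Additional depth in greenschist = 3.208×10^8 Pa / (2890 kg/m³ × 9.8 m/s²) = 11327 m
Total depth = 1360 m + 11327 m = 12687 m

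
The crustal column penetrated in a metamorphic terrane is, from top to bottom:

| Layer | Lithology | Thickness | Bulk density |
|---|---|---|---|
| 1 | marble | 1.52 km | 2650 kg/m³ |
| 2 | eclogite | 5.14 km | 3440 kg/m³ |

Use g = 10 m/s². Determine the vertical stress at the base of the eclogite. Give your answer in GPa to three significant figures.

marble: 2650 kg/m³ × 10 m/s² × 1520 m = 4.028×10^7 Pa = 0.04028 GPa
eclogite: 3440 kg/m³ × 10 m/s² × 5140 m = 1.768×10^8 Pa = 0.1768 GPa
Total = 0.04028 + 0.1768 = 0.21710 GPa

0.217 GPa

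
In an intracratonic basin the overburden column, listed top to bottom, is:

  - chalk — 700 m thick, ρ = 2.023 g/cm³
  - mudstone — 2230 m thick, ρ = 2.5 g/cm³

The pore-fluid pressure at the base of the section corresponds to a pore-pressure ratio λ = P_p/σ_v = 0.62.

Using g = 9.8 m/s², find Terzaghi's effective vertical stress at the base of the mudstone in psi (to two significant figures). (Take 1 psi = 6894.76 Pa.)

3800 psi

Overburden (lithostatic) stress σ_v:
chalk: 2023 kg/m³ × 9.8 m/s² × 700 m = 1.388×10^7 Pa = 13.88 MPa
mudstone: 2500 kg/m³ × 9.8 m/s² × 2230 m = 5.463×10^7 Pa = 54.63 MPa
Total = 13.88 + 54.63 = 68.513 MPa
Pore pressure P_p = λ·σ_v = 0.62 × 68.51 MPa = 42.48 MPa
Effective stress σ' = σ_v − P_p = 68.51 − 42.48 = 26.035 MPa = 3776.0 psi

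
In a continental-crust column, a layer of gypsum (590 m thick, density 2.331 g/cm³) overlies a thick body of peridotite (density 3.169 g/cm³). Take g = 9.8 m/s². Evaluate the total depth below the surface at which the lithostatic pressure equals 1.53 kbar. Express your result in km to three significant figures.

Pressure at base of upper layers: 2331×9.8×590 = 1.348×10^7 Pa = 0.1348 kbar
Remaining pressure to be supplied by peridotite: 1.530×10^8 − 1.348×10^7 = 1.395×10^8 Pa
Additional depth in peridotite = 1.395×10^8 Pa / (3169 kg/m³ × 9.8 m/s²) = 4492.6 m
Total depth = 590 m + 4492.6 m = 5082.6 m
= 5.0826 km

5.08 km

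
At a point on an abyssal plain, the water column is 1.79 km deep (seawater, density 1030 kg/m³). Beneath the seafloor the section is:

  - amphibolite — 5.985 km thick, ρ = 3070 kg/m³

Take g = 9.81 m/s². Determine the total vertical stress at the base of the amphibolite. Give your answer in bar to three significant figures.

1980 bar

seawater: 1030 kg/m³ × 9.81 m/s² × 1790 m = 1.809×10^7 Pa = 180.9 bar
amphibolite: 3070 kg/m³ × 9.81 m/s² × 5985 m = 1.802×10^8 Pa = 1802 bar
Total = 180.9 + 1802 = 1983.4 bar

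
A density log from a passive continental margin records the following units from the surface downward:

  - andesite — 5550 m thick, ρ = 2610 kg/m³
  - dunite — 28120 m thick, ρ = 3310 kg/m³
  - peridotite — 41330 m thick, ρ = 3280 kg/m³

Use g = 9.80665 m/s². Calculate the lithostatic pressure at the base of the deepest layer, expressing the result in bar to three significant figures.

23800 bar

andesite: 2610 kg/m³ × 9.80665 m/s² × 5550 m = 1.421×10^8 Pa = 1421 bar
dunite: 3310 kg/m³ × 9.80665 m/s² × 28120 m = 9.128×10^8 Pa = 9128 bar
peridotite: 3280 kg/m³ × 9.80665 m/s² × 41330 m = 1.329×10^9 Pa = 13294 bar
Total = 1421 + 9128 + 13294 = 23842 bar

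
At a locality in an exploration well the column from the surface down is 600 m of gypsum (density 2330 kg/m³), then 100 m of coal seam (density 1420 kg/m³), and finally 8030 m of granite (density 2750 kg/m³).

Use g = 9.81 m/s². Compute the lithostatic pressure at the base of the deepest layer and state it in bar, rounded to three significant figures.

gypsum: 2330 kg/m³ × 9.81 m/s² × 600 m = 1.371×10^7 Pa = 137.1 bar
coal seam: 1420 kg/m³ × 9.81 m/s² × 100 m = 1.393×10^6 Pa = 13.93 bar
granite: 2750 kg/m³ × 9.81 m/s² × 8030 m = 2.166×10^8 Pa = 2166 bar
Total = 137.1 + 13.93 + 2166 = 2317.4 bar

2320 bar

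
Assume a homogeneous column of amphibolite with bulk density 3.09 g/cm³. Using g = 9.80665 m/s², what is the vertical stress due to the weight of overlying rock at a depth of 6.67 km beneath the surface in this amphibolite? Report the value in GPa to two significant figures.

amphibolite: 3090 kg/m³ × 9.80665 m/s² × 6670 m = 2.021×10^8 Pa = 0.2021 GPa

0.20 GPa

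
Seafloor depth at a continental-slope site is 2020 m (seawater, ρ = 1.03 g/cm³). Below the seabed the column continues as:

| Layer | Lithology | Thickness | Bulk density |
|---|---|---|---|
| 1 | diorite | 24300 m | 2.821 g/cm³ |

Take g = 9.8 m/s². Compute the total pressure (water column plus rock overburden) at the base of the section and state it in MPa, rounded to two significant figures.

690 MPa

seawater: 1030 kg/m³ × 9.8 m/s² × 2020 m = 2.039×10^7 Pa = 20.39 MPa
diorite: 2821 kg/m³ × 9.8 m/s² × 24300 m = 6.718×10^8 Pa = 671.8 MPa
Total = 20.39 + 671.8 = 692.18 MPa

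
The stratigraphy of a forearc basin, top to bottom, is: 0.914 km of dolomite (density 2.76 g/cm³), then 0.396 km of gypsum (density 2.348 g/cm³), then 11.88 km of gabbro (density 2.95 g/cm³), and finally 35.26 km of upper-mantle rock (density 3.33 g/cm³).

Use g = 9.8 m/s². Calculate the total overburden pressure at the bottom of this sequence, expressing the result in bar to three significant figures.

15300 bar

dolomite: 2760 kg/m³ × 9.8 m/s² × 914 m = 2.472×10^7 Pa = 247.2 bar
gypsum: 2348 kg/m³ × 9.8 m/s² × 396 m = 9.112×10^6 Pa = 91.12 bar
gabbro: 2950 kg/m³ × 9.8 m/s² × 11880 m = 3.435×10^8 Pa = 3435 bar
upper-mantle rock: 3330 kg/m³ × 9.8 m/s² × 35260 m = 1.151×10^9 Pa = 11507 bar
Total = 247.2 + 91.12 + 3435 + 11507 = 15280 bar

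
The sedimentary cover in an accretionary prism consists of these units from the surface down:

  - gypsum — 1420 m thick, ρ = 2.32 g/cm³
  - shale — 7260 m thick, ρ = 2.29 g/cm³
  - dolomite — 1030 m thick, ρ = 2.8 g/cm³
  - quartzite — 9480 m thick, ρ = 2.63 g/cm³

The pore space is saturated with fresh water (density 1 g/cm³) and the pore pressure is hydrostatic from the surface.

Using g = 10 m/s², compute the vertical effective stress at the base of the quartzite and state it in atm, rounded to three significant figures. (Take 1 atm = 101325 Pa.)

2820 atm

Overburden (lithostatic) stress σ_v:
gypsum: 2320 kg/m³ × 10 m/s² × 1420 m = 3.294×10^7 Pa = 32.94 MPa
shale: 2290 kg/m³ × 10 m/s² × 7260 m = 1.663×10^8 Pa = 166.3 MPa
dolomite: 2800 kg/m³ × 10 m/s² × 1030 m = 2.884×10^7 Pa = 28.84 MPa
quartzite: 2630 kg/m³ × 10 m/s² × 9480 m = 2.493×10^8 Pa = 249.3 MPa
Total = 32.94 + 166.3 + 28.84 + 249.3 = 477.36 MPa
Pore pressure P_p = 1000 kg/m³ × 10 m/s² × 19190 m = 1.919×10^8 Pa = 191.9 MPa
Effective stress σ' = σ_v − P_p = 477.4 − 191.9 = 285.46 MPa = 2817.3 atm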